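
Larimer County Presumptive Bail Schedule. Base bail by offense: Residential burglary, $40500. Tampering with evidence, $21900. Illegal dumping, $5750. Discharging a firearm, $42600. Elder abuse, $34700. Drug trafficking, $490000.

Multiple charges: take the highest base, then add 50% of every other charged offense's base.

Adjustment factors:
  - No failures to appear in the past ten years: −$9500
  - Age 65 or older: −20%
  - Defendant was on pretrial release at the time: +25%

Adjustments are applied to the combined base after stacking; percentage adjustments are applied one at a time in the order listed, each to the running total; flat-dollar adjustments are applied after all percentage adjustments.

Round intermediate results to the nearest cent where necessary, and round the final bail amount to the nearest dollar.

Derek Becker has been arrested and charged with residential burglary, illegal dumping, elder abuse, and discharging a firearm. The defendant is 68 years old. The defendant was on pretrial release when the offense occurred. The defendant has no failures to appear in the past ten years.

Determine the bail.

Base amounts from the schedule: residential burglary $40500; illegal dumping $5750; elder abuse $34700; discharging a firearm $42600.
Stacking rule: highest base plus 50% of each additional charge. Highest is discharging a firearm at $42600. Additional: $40500 × 50% = $20250; $5750 × 50% = $2875; $34700 × 50% = $17350. Combined base = $42600 + $40475 = $83075.
Age 65 or older (−20%): $83075 × 0.8 = $66460.
Defendant was on pretrial release at the time (+25%): $66460 × 1.25 = $83075.
No failures to appear in the past ten years (−$9500 flat): $83075 − $9500 = $73575.

$73575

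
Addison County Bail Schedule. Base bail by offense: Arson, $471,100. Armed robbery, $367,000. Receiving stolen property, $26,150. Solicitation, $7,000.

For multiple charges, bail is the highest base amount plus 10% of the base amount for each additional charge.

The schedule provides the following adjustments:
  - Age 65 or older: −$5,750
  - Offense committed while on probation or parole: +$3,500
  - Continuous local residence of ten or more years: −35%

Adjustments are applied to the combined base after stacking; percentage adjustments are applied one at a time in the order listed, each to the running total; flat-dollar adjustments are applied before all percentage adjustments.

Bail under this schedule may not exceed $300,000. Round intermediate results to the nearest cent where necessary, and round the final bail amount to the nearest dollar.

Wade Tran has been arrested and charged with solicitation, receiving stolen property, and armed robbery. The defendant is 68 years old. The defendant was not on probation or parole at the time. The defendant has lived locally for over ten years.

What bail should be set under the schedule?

Base amounts from the schedule: solicitation $7,000; receiving stolen property $26,150; armed robbery $367,000.
Stacking rule: highest base plus 10% of each additional charge. Highest is armed robbery at $367,000. Additional: $7,000 × 10% = $700; $26,150 × 10% = $2,615. Combined base = $367,000 + $3,315 = $370,315.
Age 65 or older (−$5,750 flat): $370,315 − $5,750 = $364,565.
Continuous local residence of ten or more years (−35%): $364,565 × 0.65 = $236,967.25.
$236,967.25 is within the $300,000 maximum.
Rounded to the nearest dollar: $236,967.

$236,967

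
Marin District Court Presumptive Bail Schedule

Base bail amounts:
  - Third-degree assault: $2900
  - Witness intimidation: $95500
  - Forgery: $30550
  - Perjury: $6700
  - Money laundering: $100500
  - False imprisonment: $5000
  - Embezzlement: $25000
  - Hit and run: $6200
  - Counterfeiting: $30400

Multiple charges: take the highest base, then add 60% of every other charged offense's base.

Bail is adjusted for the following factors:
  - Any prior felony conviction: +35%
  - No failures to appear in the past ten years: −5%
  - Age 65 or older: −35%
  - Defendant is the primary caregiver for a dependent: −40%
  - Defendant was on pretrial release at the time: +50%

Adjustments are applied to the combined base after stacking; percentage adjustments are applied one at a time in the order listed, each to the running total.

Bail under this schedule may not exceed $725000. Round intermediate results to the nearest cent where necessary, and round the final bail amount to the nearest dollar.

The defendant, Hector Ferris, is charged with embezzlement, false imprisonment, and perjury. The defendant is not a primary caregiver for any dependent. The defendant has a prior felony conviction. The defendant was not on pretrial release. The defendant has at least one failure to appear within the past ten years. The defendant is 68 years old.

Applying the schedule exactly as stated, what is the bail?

Base amounts from the schedule: embezzlement $25000; false imprisonment $5000; perjury $6700.
Stacking rule: highest base plus 60% of each additional charge. Highest is embezzlement at $25000. Additional: $5000 × 60% = $3000; $6700 × 60% = $4020. Combined base = $25000 + $7020 = $32020.
Any prior felony conviction (+35%): $32020 × 1.35 = $43227.
Age 65 or older (−35%): $43227 × 0.65 = $28097.55.
$28097.55 is within the $725000 maximum.
Rounded to the nearest dollar: $28098.

$28098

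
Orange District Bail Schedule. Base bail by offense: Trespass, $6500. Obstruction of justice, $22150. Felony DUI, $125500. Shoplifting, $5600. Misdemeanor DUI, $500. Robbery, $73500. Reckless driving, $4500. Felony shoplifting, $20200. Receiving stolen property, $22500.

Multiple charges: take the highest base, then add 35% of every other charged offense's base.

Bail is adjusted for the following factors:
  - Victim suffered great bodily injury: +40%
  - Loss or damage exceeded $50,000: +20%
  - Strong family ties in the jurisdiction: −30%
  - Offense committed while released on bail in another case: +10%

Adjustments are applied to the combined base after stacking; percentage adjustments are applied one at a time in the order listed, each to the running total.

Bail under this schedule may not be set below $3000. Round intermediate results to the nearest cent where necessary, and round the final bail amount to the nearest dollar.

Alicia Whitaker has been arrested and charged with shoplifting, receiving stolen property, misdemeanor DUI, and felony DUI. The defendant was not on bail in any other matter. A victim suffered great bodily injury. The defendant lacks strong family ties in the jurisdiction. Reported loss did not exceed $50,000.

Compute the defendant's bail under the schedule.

$189714

Base amounts from the schedule: shoplifting $5600; receiving stolen property $22500; misdemeanor DUI $500; felony DUI $125500.
Stacking rule: highest base plus 35% of each additional charge. Highest is felony DUI at $125500. Additional: $5600 × 35% = $1960; $22500 × 35% = $7875; $500 × 35% = $175. Combined base = $125500 + $10010 = $135510.
Victim suffered great bodily injury (+40%): $135510 × 1.4 = $189714.
$189714 is at or above the $3000 minimum.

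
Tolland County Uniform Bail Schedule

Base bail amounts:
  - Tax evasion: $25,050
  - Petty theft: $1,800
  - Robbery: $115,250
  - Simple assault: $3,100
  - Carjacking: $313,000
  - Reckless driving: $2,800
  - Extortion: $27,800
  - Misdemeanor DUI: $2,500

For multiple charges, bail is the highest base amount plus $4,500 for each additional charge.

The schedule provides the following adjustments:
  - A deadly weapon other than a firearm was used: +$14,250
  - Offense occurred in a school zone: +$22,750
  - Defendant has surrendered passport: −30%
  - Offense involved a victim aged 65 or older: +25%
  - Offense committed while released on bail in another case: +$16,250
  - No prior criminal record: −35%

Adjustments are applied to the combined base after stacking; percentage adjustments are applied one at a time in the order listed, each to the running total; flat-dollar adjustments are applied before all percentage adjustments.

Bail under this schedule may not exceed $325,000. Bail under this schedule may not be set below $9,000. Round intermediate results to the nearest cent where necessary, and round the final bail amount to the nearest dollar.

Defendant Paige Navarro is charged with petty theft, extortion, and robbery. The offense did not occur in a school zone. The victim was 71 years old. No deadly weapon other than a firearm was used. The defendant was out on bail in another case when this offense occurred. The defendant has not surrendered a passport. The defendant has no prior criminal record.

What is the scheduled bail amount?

Base amounts from the schedule: petty theft $1,800; extortion $27,800; robbery $115,250.
Stacking rule: highest base plus $4,500 per additional charge. Highest is robbery at $115,250; 2 additional charges → +$9,000. Combined base = $124,250.
Offense committed while released on bail in another case (+$16,250 flat): $124,250 + $16,250 = $140,500.
Offense involved a victim aged 65 or older (+25%): $140,500 × 1.25 = $175,625.
No prior criminal record (−35%): $175,625 × 0.65 = $114,156.25.
$114,156.25 is within the $325,000 maximum.
$114,156.25 is at or above the $9,000 minimum.
Rounded to the nearest dollar: $114,156.

$114,156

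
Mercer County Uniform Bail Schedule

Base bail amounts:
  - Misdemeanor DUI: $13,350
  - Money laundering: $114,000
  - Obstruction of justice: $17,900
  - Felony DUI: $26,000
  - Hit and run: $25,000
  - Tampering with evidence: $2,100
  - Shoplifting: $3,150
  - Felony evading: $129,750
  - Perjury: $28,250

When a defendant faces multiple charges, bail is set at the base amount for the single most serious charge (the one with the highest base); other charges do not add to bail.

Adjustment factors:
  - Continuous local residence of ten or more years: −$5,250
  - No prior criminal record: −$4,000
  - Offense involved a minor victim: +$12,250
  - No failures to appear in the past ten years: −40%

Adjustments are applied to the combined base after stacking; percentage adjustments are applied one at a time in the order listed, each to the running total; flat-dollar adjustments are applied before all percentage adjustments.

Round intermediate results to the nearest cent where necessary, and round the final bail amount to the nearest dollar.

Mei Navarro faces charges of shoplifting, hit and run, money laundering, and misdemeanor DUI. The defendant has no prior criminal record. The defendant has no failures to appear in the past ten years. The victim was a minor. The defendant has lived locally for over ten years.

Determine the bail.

Base amounts from the schedule: shoplifting $3,150; hit and run $25,000; money laundering $114,000; misdemeanor DUI $13,350.
Stacking rule: use the highest base only. Highest is money laundering at $114,000. Combined base = $114,000.
Continuous local residence of ten or more years (−$5,250 flat): $114,000 − $5,250 = $108,750.
No prior criminal record (−$4,000 flat): $108,750 − $4,000 = $104,750.
Offense involved a minor victim (+$12,250 flat): $104,750 + $12,250 = $117,000.
No failures to appear in the past ten years (−40%): $117,000 × 0.6 = $70,200.

$70,200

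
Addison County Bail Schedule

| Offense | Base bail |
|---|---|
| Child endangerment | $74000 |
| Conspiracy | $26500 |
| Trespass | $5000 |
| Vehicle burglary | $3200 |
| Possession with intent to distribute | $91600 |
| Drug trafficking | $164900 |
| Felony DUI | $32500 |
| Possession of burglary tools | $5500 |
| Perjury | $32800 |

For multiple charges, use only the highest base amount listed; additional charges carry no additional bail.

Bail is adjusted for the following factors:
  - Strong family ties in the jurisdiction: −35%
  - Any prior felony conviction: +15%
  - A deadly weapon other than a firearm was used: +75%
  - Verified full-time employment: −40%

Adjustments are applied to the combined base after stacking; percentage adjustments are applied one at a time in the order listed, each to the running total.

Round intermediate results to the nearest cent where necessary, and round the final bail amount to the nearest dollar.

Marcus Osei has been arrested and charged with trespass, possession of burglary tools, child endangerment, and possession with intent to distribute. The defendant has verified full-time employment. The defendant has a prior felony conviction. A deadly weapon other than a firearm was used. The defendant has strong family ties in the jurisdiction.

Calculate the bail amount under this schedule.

$71895

Base amounts from the schedule: trespass $5000; possession of burglary tools $5500; child endangerment $74000; possession with intent to distribute $91600.
Stacking rule: use the highest base only. Highest is possession with intent to distribute at $91600. Combined base = $91600.
Strong family ties in the jurisdiction (−35%): $91600 × 0.65 = $59540.
Any prior felony conviction (+15%): $59540 × 1.15 = $68471.
A deadly weapon other than a firearm was used (+75%): $68471 × 1.75 = $119824.25.
Verified full-time employment (−40%): $119824.25 × 0.6 = $71894.55.
Rounded to the nearest dollar: $71895.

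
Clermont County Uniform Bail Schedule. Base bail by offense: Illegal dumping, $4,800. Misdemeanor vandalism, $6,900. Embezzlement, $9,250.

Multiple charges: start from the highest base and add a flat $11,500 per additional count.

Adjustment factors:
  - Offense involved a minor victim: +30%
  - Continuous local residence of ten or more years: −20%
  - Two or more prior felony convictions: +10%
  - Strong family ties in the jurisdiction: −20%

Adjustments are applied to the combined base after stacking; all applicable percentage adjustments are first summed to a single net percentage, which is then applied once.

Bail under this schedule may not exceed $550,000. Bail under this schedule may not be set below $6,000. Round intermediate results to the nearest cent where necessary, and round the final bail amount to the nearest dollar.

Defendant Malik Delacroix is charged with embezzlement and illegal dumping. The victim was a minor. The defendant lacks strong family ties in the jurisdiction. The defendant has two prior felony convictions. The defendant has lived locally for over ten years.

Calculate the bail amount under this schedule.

$24,900

Base amounts from the schedule: embezzlement $9,250; illegal dumping $4,800.
Stacking rule: highest base plus $11,500 per additional charge. Highest is embezzlement at $9,250; 1 additional charge → +$11,500. Combined base = $20,750.
Net percentage adjustment: +30% −20% +10% = +20%. $20,750 × 1.2 = $24,900.
$24,900 is within the $550,000 maximum.
$24,900 is at or above the $6,000 minimum.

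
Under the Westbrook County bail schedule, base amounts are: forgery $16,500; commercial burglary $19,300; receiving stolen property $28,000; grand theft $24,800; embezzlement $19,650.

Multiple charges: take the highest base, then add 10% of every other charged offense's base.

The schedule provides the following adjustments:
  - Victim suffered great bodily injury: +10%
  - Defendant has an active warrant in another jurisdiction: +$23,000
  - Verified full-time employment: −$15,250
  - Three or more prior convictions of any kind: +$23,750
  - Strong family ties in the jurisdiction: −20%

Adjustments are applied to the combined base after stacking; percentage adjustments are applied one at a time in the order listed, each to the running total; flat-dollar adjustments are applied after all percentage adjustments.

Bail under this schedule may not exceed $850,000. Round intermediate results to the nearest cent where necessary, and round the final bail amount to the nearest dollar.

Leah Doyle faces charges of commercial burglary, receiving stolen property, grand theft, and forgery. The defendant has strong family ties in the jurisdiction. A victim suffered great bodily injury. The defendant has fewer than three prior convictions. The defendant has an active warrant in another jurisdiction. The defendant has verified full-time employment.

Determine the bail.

$37,723

Base amounts from the schedule: commercial burglary $19,300; receiving stolen property $28,000; grand theft $24,800; forgery $16,500.
Stacking rule: highest base plus 10% of each additional charge. Highest is receiving stolen property at $28,000. Additional: $19,300 × 10% = $1,930; $24,800 × 10% = $2,480; $16,500 × 10% = $1,650. Combined base = $28,000 + $6,060 = $34,060.
Victim suffered great bodily injury (+10%): $34,060 × 1.1 = $37,466.
Strong family ties in the jurisdiction (−20%): $37,466 × 0.8 = $29,972.80.
Defendant has an active warrant in another jurisdiction (+$23,000 flat): $29,972.80 + $23,000 = $52,972.80.
Verified full-time employment (−$15,250 flat): $52,972.80 − $15,250 = $37,722.80.
$37,722.80 is within the $850,000 maximum.
Rounded to the nearest dollar: $37,723.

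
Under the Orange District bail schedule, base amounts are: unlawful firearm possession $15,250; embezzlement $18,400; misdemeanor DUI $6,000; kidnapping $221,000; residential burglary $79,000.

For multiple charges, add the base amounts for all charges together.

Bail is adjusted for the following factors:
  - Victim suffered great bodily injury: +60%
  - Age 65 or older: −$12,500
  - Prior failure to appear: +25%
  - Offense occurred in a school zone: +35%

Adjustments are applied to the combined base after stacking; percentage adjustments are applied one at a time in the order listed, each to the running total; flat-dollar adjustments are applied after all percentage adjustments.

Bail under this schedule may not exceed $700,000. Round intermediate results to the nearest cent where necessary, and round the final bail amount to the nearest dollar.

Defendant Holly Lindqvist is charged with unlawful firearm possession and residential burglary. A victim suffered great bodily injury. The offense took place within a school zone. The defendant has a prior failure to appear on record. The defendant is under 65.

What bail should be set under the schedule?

$254,475

Base amounts from the schedule: unlawful firearm possession $15,250; residential burglary $79,000.
Stacking rule: sum of all bases. $15,250 + $79,000 = $94,250.
Victim suffered great bodily injury (+60%): $94,250 × 1.6 = $150,800.
Prior failure to appear (+25%): $150,800 × 1.25 = $188,500.
Offense occurred in a school zone (+35%): $188,500 × 1.35 = $254,475.
$254,475 is within the $700,000 maximum.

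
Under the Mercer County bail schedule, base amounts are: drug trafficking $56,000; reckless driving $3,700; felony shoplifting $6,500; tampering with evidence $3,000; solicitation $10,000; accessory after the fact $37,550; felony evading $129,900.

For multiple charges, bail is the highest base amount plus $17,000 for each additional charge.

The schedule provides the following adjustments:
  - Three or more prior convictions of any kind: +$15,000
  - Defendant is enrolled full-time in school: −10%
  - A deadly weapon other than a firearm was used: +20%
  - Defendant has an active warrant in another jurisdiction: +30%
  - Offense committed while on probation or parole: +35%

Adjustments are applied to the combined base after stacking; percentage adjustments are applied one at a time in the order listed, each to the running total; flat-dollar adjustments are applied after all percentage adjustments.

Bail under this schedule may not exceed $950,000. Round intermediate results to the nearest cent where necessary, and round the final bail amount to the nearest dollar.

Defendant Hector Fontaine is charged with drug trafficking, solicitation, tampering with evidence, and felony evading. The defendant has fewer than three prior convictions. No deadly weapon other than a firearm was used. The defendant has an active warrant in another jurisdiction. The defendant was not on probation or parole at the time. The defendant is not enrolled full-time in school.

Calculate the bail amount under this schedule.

$235,170

Base amounts from the schedule: drug trafficking $56,000; solicitation $10,000; tampering with evidence $3,000; felony evading $129,900.
Stacking rule: highest base plus $17,000 per additional charge. Highest is felony evading at $129,900; 3 additional charges → +$51,000. Combined base = $180,900.
Defendant has an active warrant in another jurisdiction (+30%): $180,900 × 1.3 = $235,170.
$235,170 is within the $950,000 maximum.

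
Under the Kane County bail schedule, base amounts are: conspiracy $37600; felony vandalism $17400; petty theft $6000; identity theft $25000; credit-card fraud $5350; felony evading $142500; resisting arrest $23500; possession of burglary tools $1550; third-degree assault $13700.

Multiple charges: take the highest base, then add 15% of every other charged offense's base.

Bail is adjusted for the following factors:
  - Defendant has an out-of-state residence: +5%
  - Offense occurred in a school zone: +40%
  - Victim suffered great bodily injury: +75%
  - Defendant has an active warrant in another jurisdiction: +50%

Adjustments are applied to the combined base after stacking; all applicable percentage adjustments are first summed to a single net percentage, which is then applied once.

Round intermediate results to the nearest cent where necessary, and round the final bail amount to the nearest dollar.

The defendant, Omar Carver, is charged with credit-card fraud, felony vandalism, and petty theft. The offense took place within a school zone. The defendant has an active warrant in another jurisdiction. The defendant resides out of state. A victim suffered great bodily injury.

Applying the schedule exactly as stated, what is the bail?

$51577

Base amounts from the schedule: credit-card fraud $5350; felony vandalism $17400; petty theft $6000.
Stacking rule: highest base plus 15% of each additional charge. Highest is felony vandalism at $17400. Additional: $5350 × 15% = $802.50; $6000 × 15% = $900. Combined base = $17400 + $1702.50 = $19102.50.
Net percentage adjustment: +5% +40% +75% +50% = +170%. $19102.50 × 2.7 = $51576.75.
Rounded to the nearest dollar: $51577.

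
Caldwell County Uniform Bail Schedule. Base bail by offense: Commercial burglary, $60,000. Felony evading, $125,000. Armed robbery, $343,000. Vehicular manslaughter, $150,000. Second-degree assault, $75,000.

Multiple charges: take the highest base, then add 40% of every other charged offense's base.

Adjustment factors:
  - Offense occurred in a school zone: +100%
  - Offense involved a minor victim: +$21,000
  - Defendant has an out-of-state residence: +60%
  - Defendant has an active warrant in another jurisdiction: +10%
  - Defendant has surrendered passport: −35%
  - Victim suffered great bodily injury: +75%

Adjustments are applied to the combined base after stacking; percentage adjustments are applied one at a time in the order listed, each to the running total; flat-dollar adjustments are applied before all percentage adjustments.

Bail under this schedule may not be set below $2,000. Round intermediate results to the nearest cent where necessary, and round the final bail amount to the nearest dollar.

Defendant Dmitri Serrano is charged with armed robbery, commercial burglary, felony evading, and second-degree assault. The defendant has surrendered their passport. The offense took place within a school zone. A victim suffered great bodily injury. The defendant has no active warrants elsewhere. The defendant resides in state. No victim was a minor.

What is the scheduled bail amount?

Base amounts from the schedule: armed robbery $343,000; commercial burglary $60,000; felony evading $125,000; second-degree assault $75,000.
Stacking rule: highest base plus 40% of each additional charge. Highest is armed robbery at $343,000. Additional: $60,000 × 40% = $24,000; $125,000 × 40% = $50,000; $75,000 × 40% = $30,000. Combined base = $343,000 + $104,000 = $447,000.
Offense occurred in a school zone (+100%): $447,000 × 2 = $894,000.
Defendant has surrendered passport (−35%): $894,000 × 0.65 = $581,100.
Victim suffered great bodily injury (+75%): $581,100 × 1.75 = $1,016,925.
$1,016,925 is at or above the $2,000 minimum.

$1,016,925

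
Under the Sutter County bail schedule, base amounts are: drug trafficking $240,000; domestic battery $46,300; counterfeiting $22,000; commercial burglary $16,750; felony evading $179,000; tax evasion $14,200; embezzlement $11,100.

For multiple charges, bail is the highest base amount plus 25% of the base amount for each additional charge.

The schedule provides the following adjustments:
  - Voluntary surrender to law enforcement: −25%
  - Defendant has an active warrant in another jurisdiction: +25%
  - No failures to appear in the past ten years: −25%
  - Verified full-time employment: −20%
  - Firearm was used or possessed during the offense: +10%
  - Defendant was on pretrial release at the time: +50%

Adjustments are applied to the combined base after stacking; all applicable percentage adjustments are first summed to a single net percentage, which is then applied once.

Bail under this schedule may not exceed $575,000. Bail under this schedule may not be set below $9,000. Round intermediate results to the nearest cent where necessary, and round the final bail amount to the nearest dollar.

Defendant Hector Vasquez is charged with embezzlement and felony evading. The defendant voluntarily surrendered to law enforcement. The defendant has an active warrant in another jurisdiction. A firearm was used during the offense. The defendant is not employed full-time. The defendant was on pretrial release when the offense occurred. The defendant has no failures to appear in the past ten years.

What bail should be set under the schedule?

Base amounts from the schedule: embezzlement $11,100; felony evading $179,000.
Stacking rule: highest base plus 25% of each additional charge. Highest is felony evading at $179,000. Additional: $11,100 × 25% = $2,775. Combined base = $179,000 + $2,775 = $181,775.
Net percentage adjustment: −25% +25% −25% +10% +50% = +35%. $181,775 × 1.35 = $245,396.25.
$245,396.25 is within the $575,000 maximum.
$245,396.25 is at or above the $9,000 minimum.
Rounded to the nearest dollar: $245,396.

$245,396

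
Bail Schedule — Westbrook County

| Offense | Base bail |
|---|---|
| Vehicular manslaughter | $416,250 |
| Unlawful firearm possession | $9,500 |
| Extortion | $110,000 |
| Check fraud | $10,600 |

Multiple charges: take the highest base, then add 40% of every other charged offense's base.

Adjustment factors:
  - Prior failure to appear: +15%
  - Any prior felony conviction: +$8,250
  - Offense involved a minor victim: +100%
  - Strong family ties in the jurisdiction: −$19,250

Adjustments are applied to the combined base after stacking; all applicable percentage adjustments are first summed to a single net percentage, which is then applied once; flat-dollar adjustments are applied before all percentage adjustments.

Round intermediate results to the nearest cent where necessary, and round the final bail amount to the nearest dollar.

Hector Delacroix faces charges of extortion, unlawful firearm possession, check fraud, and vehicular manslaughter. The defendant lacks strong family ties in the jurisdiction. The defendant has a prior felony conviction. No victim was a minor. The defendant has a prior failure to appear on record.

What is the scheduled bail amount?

$548,021

Base amounts from the schedule: extortion $110,000; unlawful firearm possession $9,500; check fraud $10,600; vehicular manslaughter $416,250.
Stacking rule: highest base plus 40% of each additional charge. Highest is vehicular manslaughter at $416,250. Additional: $110,000 × 40% = $44,000; $9,500 × 40% = $3,800; $10,600 × 40% = $4,240. Combined base = $416,250 + $52,040 = $468,290.
Any prior felony conviction (+$8,250 flat): $468,290 + $8,250 = $476,540.
Prior failure to appear (+15%): $476,540 × 1.15 = $548,021.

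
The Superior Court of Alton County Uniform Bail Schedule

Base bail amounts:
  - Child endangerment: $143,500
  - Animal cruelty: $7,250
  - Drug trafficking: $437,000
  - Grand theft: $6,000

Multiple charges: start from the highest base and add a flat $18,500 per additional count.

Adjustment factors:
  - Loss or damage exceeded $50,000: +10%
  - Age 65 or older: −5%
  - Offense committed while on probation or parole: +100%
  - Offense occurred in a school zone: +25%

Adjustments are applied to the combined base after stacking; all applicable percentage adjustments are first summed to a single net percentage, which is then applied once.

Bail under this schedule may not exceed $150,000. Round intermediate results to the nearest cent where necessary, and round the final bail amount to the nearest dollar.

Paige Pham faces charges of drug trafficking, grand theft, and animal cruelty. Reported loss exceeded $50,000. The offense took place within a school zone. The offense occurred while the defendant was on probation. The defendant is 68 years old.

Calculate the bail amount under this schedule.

Base amounts from the schedule: drug trafficking $437,000; grand theft $6,000; animal cruelty $7,250.
Stacking rule: highest base plus $18,500 per additional charge. Highest is drug trafficking at $437,000; 2 additional charges → +$37,000. Combined base = $474,000.
Net percentage adjustment: +10% −5% +100% +25% = +130%. $474,000 × 2.3 = $1,090,200.
Result $1,090,200 exceeds the maximum of $150,000; bail is capped at $150,000.

$150,000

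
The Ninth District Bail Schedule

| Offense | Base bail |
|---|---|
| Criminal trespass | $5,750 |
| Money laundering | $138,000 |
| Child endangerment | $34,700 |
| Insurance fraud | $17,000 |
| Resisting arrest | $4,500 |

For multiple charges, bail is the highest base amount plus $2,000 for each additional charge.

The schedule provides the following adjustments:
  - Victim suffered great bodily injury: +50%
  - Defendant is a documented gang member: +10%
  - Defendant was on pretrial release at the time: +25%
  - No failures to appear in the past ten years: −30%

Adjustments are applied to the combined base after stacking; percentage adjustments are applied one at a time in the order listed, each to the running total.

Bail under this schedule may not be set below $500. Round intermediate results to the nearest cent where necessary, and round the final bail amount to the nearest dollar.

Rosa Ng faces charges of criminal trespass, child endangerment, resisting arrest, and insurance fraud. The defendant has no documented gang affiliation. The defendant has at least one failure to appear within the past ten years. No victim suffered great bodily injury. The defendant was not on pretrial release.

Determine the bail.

Base amounts from the schedule: criminal trespass $5,750; child endangerment $34,700; resisting arrest $4,500; insurance fraud $17,000.
Stacking rule: highest base plus $2,000 per additional charge. Highest is child endangerment at $34,700; 3 additional charges → +$6,000. Combined base = $40,700.
No adjustment factors apply to this defendant.
$40,700 is at or above the $500 minimum.

$40,700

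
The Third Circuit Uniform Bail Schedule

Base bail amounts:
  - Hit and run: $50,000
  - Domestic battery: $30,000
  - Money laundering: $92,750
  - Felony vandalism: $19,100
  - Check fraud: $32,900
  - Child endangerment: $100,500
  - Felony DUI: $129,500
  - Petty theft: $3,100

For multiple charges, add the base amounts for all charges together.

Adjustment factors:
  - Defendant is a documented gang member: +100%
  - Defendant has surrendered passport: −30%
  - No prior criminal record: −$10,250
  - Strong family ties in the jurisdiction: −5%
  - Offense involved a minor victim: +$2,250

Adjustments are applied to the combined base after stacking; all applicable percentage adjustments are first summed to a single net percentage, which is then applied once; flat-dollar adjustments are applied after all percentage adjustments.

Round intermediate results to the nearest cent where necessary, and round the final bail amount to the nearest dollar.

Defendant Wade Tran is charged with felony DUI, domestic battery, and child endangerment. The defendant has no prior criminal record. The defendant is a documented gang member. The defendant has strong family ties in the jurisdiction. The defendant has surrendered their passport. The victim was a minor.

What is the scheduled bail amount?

Base amounts from the schedule: felony DUI $129,500; domestic battery $30,000; child endangerment $100,500.
Stacking rule: sum of all bases. $129,500 + $30,000 + $100,500 = $260,000.
Net percentage adjustment: +100% −30% −5% = +65%. $260,000 × 1.65 = $429,000.
No prior criminal record (−$10,250 flat): $429,000 − $10,250 = $418,750.
Offense involved a minor victim (+$2,250 flat): $418,750 + $2,250 = $421,000.

$421,000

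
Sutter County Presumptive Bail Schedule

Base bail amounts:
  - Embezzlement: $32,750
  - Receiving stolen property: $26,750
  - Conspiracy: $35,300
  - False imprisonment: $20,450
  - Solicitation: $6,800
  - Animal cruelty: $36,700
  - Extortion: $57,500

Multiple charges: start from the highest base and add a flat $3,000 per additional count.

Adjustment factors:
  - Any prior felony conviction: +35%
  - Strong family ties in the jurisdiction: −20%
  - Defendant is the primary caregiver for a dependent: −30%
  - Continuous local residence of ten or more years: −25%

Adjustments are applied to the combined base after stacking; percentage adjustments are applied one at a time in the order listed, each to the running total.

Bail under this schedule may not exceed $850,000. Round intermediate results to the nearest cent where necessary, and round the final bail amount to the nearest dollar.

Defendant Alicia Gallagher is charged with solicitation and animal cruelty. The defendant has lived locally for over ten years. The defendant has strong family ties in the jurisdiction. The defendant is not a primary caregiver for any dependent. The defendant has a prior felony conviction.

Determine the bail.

$32,157

Base amounts from the schedule: solicitation $6,800; animal cruelty $36,700.
Stacking rule: highest base plus $3,000 per additional charge. Highest is animal cruelty at $36,700; 1 additional charge → +$3,000. Combined base = $39,700.
Any prior felony conviction (+35%): $39,700 × 1.35 = $53,595.
Strong family ties in the jurisdiction (−20%): $53,595 × 0.8 = $42,876.
Continuous local residence of ten or more years (−25%): $42,876 × 0.75 = $32,157.
$32,157 is within the $850,000 maximum.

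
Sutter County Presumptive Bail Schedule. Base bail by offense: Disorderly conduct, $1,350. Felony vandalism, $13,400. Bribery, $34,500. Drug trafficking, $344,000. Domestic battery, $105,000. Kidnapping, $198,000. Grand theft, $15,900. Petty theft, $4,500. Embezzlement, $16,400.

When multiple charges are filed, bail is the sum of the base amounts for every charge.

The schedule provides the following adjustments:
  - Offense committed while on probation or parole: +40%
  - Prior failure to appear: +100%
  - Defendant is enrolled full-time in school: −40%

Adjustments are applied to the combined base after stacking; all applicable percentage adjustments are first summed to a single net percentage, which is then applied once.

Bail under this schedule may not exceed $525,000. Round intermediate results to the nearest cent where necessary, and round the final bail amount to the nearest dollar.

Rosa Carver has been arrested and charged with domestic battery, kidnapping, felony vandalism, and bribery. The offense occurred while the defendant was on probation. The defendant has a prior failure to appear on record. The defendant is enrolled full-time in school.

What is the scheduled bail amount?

Base amounts from the schedule: domestic battery $105,000; kidnapping $198,000; felony vandalism $13,400; bribery $34,500.
Stacking rule: sum of all bases. $105,000 + $198,000 + $13,400 + $34,500 = $350,900.
Net percentage adjustment: +40% +100% −40% = +100%. $350,900 × 2 = $701,800.
Result $701,800 exceeds the maximum of $525,000; bail is capped at $525,000.

$525,000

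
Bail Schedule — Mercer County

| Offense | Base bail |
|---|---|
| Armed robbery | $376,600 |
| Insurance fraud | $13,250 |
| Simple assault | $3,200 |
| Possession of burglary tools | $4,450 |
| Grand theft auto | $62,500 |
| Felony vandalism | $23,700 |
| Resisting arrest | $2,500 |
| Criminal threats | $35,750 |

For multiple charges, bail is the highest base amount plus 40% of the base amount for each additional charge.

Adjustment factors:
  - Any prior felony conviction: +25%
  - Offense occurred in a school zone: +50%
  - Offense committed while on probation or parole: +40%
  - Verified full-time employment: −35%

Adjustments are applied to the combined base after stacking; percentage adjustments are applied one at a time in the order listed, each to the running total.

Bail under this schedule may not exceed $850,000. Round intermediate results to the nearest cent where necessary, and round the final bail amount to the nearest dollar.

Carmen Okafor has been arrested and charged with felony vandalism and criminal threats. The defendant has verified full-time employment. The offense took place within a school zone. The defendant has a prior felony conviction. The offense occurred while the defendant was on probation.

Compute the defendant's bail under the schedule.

$77,174

Base amounts from the schedule: felony vandalism $23,700; criminal threats $35,750.
Stacking rule: highest base plus 40% of each additional charge. Highest is criminal threats at $35,750. Additional: $23,700 × 40% = $9,480. Combined base = $35,750 + $9,480 = $45,230.
Any prior felony conviction (+25%): $45,230 × 1.25 = $56,537.50.
Offense occurred in a school zone (+50%): $56,537.50 × 1.5 = $84,806.25.
Offense committed while on probation or parole (+40%): $84,806.25 × 1.4 = $118,728.75.
Verified full-time employment (−35%): $118,728.75 × 0.65 = $77,173.69.
$77,173.69 is within the $850,000 maximum.
Rounded to the nearest dollar: $77,174.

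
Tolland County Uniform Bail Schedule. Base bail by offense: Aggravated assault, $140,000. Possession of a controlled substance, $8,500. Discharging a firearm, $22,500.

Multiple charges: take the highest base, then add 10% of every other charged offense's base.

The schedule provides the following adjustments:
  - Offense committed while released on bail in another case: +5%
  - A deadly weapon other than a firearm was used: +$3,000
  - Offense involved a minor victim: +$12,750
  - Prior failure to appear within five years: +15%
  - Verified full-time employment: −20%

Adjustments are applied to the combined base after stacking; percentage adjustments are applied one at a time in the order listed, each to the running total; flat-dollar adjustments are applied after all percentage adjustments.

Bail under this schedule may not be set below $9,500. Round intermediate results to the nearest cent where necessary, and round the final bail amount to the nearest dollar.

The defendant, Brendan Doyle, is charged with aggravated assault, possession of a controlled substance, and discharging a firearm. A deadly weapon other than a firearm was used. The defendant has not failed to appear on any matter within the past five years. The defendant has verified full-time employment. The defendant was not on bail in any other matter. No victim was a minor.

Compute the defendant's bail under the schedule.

Base amounts from the schedule: aggravated assault $140,000; possession of a controlled substance $8,500; discharging a firearm $22,500.
Stacking rule: highest base plus 10% of each additional charge. Highest is aggravated assault at $140,000. Additional: $8,500 × 10% = $850; $22,500 × 10% = $2,250. Combined base = $140,000 + $3,100 = $143,100.
Verified full-time employment (−20%): $143,100 × 0.8 = $114,480.
A deadly weapon other than a firearm was used (+$3,000 flat): $114,480 + $3,000 = $117,480.
$117,480 is at or above the $9,500 minimum.

$117,480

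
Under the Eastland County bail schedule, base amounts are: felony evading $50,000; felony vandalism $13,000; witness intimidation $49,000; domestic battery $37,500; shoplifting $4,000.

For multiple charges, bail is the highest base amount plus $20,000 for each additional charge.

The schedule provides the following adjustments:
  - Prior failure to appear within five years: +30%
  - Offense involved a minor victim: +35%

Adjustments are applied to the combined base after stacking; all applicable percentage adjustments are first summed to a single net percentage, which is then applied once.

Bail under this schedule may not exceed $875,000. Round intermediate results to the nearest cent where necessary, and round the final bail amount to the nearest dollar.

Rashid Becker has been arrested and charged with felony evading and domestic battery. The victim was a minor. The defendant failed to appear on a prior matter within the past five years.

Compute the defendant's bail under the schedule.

$115,500

Base amounts from the schedule: felony evading $50,000; domestic battery $37,500.
Stacking rule: highest base plus $20,000 per additional charge. Highest is felony evading at $50,000; 1 additional charge → +$20,000. Combined base = $70,000.
Net percentage adjustment: +30% +35% = +65%. $70,000 × 1.65 = $115,500.
$115,500 is within the $875,000 maximum.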